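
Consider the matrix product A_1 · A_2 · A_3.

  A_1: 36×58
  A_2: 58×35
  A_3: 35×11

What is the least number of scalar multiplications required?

45298

Order (A_1 · (A_2 · A_3)): (A_2 · A_3): 58×35 by 35×11 → 58×11, cost 58·35·11 = 22330; (A_1 · (A_2 · A_3)): 36×58 by 58×11 → 36×11, cost 36·58·11 = 22968; cumulative 45298. Total 45298.
Order ((A_1 · A_2) · A_3): (A_1 · A_2): 36×58 by 58×35 → 36×35, cost 36·58·35 = 73080; ((A_1 · A_2) · A_3): 36×35 by 35×11 → 36×11, cost 36·35·11 = 13860; cumulative 86940. Total 86940.
Minimum: 45298.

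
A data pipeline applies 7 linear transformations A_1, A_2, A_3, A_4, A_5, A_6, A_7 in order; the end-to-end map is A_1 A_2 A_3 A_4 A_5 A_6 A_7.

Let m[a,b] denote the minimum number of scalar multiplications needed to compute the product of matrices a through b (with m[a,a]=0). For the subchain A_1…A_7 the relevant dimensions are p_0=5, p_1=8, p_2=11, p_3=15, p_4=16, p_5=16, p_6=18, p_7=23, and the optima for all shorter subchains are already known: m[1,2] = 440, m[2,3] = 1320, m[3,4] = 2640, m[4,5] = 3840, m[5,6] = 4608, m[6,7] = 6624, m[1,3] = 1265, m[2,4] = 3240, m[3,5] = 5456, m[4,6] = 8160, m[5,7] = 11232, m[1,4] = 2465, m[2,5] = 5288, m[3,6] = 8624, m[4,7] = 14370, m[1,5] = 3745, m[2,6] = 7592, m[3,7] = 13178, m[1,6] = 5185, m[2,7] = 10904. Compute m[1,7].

7255

m[1,7] = min over k∈[1,6] of m[1,k]+m[k+1,7]+p_{0}·p_k·p_{7}.
k=1: 0 + 10904 + 5·8·23 = 11824; k=2: 440 + 13178 + 5·11·23 = 14883; k=3: 1265 + 14370 + 5·15·23 = 17360; k=4: 2465 + 11232 + 5·16·23 = 15537; k=5: 3745 + 6624 + 5·16·23 = 12209; k=6: 5185 + 0 + 5·18·23 = 7255.
Minimum: 7255 at k=6.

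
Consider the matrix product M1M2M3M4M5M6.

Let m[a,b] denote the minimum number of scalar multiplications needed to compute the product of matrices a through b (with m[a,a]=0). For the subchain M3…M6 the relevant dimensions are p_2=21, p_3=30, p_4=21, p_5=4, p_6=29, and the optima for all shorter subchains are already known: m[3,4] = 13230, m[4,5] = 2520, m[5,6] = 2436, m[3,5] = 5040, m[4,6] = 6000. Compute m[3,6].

m[3,6] = min over k∈[3,5] of m[3,k]+m[k+1,6]+p_{2}·p_k·p_{6}.
k=3: 0 + 6000 + 21·30·29 = 24270; k=4: 13230 + 2436 + 21·21·29 = 28455; k=5: 5040 + 0 + 21·4·29 = 7476.
Minimum: 7476 at k=5.

7476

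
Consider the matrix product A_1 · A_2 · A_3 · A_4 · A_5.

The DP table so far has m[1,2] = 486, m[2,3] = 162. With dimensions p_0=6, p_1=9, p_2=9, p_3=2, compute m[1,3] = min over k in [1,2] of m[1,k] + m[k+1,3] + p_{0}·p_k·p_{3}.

m[1,3] = min over k∈[1,2] of m[1,k]+m[k+1,3]+p_{0}·p_k·p_{3}.
k=1: 0 + 162 + 6·9·2 = 270; k=2: 486 + 0 + 6·9·2 = 594.
Minimum: 270 at k=1.

270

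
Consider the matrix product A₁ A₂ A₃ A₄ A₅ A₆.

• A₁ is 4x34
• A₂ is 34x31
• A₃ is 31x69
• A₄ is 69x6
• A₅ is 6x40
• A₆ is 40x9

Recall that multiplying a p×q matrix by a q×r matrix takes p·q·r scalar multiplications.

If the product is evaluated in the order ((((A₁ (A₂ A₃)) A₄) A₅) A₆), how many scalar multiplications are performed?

(A₂ A₃): 34×31 by 31×69 → 34×69, cost 34·31·69 = 72726
(A₁ (A₂ A₃)): 4×34 by 34×69 → 4×69, cost 4·34·69 = 9384; cumulative 82110
((A₁ (A₂ A₃)) A₄): 4×69 by 69×6 → 4×6, cost 4·69·6 = 1656; cumulative 83766
(((A₁ (A₂ A₃)) A₄) A₅): 4×6 by 6×40 → 4×40, cost 4·6·40 = 960; cumulative 84726
((((A₁ (A₂ A₃)) A₄) A₅) A₆): 4×40 by 40×9 → 4×9, cost 4·40·9 = 1440; cumulative 86166
Total: 86166 scalar multiplications.

86166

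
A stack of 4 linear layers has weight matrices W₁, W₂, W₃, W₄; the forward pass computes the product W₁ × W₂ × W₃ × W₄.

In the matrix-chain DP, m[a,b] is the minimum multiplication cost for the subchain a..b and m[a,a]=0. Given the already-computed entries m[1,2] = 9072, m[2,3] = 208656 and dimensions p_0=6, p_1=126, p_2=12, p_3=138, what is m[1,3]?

19008

m[1,3] = min over k∈[1,2] of m[1,k]+m[k+1,3]+p_{0}·p_k·p_{3}.
k=1: 0 + 208656 + 6·126·138 = 312984; k=2: 9072 + 0 + 6·12·138 = 19008.
Minimum: 19008 at k=2.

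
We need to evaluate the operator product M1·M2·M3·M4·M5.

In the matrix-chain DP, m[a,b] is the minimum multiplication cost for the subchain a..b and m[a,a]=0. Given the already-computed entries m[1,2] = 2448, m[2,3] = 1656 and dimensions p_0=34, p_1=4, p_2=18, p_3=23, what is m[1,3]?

4784

m[1,3] = min over k∈[1,2] of m[1,k]+m[k+1,3]+p_{0}·p_k·p_{3}.
k=1: 0 + 1656 + 34·4·23 = 4784; k=2: 2448 + 0 + 34·18·23 = 16524.
Minimum: 4784 at k=1.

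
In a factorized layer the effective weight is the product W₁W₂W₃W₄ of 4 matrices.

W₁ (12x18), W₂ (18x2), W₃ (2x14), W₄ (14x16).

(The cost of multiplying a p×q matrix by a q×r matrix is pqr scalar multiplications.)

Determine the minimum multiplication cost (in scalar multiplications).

1264

Adjacent pairs: W₁W₂ = 12·18·2 = 432; W₂W₃ = 18·2·14 = 504; W₃W₄ = 2·14·16 = 448.
Length 3: W₁..W₃: k=1: 0+504+12·18·14=3528; k=2: 432+0+12·2·14=768 → min 768 | W₂..W₄: k=2: 0+448+18·2·16=1024; k=3: 504+0+18·14·16=4536 → min 1024.
Length 4: W₁..W₄: k=1: 0+1024+12·18·16=4480; k=2: 432+448+12·2·16=1264; k=3: 768+0+12·14·16=3456 → min 1264.
Optimal order: ((W₁W₂)(W₃W₄)) with cost 1264.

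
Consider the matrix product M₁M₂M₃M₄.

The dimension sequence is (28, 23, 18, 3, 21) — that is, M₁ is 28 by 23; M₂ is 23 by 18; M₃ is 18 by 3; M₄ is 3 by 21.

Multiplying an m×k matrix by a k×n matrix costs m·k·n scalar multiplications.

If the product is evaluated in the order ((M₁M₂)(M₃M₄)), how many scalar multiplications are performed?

23310

(M₁M₂): 28×23 by 23×18 → 28×18, cost 28·23·18 = 11592
(M₃M₄): 18×3 by 3×21 → 18×21, cost 18·3·21 = 1134
((M₁M₂)(M₃M₄)): 28×18 by 18×21 → 28×21, cost 28·18·21 = 10584; cumulative 23310
Total: 23310 scalar multiplications.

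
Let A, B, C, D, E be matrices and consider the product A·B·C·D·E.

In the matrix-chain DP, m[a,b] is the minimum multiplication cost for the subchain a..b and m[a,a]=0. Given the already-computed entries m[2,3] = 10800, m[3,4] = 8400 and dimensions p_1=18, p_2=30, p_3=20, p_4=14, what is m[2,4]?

m[2,4] = min over k∈[2,3] of m[2,k]+m[k+1,4]+p_{1}·p_k·p_{4}.
k=2: 0 + 8400 + 18·30·14 = 15960; k=3: 10800 + 0 + 18·20·14 = 15840.
Minimum: 15840 at k=3.

15840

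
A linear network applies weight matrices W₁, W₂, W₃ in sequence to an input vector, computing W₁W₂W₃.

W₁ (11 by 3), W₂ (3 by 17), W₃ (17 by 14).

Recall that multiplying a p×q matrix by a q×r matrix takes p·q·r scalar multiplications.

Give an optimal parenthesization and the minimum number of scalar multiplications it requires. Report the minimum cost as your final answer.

(W₁(W₂W₃)): cost 1176.
((W₁W₂)W₃): cost 3179.
Optimal: (W₁(W₂W₃)) with cost 1176.

1176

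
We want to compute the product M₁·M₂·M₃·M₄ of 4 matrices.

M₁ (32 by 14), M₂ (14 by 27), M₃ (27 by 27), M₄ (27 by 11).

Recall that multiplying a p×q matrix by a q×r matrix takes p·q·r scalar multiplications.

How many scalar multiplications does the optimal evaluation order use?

17105

Adjacent pairs: M₁M₂ = 32·14·27 = 12096; M₂M₃ = 14·27·27 = 10206; M₃M₄ = 27·27·11 = 8019.
Length 3: M₁..M₃: k=1: 0+10206+32·14·27=22302; k=2: 12096+0+32·27·27=35424 → min 22302 | M₂..M₄: k=2: 0+8019+14·27·11=12177; k=3: 10206+0+14·27·11=14364 → min 12177.
Length 4: M₁..M₄: k=1: 0+12177+32·14·11=17105; k=2: 12096+8019+32·27·11=29619; k=3: 22302+0+32·27·11=31806 → min 17105.
Optimal order: (M₁·(M₂·(M₃·M₄))) with cost 17105.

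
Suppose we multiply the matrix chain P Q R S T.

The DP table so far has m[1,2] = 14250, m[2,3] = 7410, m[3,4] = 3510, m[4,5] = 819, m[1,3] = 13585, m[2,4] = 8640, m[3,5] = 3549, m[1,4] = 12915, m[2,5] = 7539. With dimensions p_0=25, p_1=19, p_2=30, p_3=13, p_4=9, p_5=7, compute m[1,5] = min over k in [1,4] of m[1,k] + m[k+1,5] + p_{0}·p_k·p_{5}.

10864

m[1,5] = min over k∈[1,4] of m[1,k]+m[k+1,5]+p_{0}·p_k·p_{5}.
k=1: 0 + 7539 + 25·19·7 = 10864; k=2: 14250 + 3549 + 25·30·7 = 23049; k=3: 13585 + 819 + 25·13·7 = 16679; k=4: 12915 + 0 + 25·9·7 = 14490.
Minimum: 10864 at k=1.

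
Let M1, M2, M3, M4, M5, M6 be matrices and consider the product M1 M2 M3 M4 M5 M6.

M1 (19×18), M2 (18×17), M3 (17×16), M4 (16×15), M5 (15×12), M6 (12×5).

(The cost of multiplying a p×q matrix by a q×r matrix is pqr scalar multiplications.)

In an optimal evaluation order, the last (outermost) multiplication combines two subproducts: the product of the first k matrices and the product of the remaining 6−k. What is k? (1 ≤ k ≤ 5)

1

Adjacent pairs: M1M2 = 19·18·17 = 5814; M2M3 = 18·17·16 = 4896; M3M4 = 17·16·15 = 4080; M4M5 = 16·15·12 = 2880; M5M6 = 15·12·5 = 900.
Length 3: M1..M3: k=1: 0+4896+19·18·16=10368; k=2: 5814+0+19·17·16=10982 → min 10368 | M2..M4: k=2: 0+4080+18·17·15=8670; k=3: 4896+0+18·16·15=9216 → min 8670 | M3..M5: k=3: 0+2880+17·16·12=6144; k=4: 4080+0+17·15·12=7140 → min 6144 | M4..M6: k=4: 0+900+16·15·5=2100; k=5: 2880+0+16·12·5=3840 → min 2100.
Length 4: M1..M4: k=1: 0+8670+19·18·15=13800; k=2: 5814+4080+19·17·15=14739; k=3: 10368+0+19·16·15=14928 → min 13800 | M2..M5: k=2: 0+6144+18·17·12=9816; k=3: 4896+2880+18·16·12=11232; k=4: 8670+0+18·15·12=11910 → min 9816 | M3..M6: k=3: 0+2100+17·16·5=3460; k=4: 4080+900+17·15·5=6255; k=5: 6144+0+17·12·5=7164 → min 3460.
Length 5: M1..M5: k=1: 0+9816+19·18·12=13920; k=2: 5814+6144+19·17·12=15834; k=3: 10368+2880+19·16·12=16896; k=4: 13800+0+19·15·12=17220 → min 13920 | M2..M6: k=2: 0+3460+18·17·5=4990; k=3: 4896+2100+18·16·5=8436; k=4: 8670+900+18·15·5=10920; k=5: 9816+0+18·12·5=10896 → min 4990.
Top-level splits: k=1: (M1..M1)·(M2..M6) → 0+4990+19·18·5 = 6700; k=2: (M1..M2)·(M3..M6) → 5814+3460+19·17·5 = 10889; k=3: (M1..M3)·(M4..M6) → 10368+2100+19·16·5 = 13988; k=4: (M1..M4)·(M5..M6) → 13800+900+19·15·5 = 16125; k=5: (M1..M5)·(M6..M6) → 13920+0+19·12·5 = 15060.
Best split is after M1, i.e. k = 1.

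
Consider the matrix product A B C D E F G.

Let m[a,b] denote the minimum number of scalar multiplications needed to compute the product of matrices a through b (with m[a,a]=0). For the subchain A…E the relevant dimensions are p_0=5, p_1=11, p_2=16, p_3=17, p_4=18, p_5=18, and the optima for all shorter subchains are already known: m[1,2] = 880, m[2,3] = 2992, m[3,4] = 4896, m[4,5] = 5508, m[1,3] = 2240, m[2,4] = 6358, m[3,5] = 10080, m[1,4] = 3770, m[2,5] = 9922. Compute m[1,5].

5390

m[1,5] = min over k∈[1,4] of m[1,k]+m[k+1,5]+p_{0}·p_k·p_{5}.
k=1: 0 + 9922 + 5·11·18 = 10912; k=2: 880 + 10080 + 5·16·18 = 12400; k=3: 2240 + 5508 + 5·17·18 = 9278; k=4: 3770 + 0 + 5·18·18 = 5390.
Minimum: 5390 at k=4.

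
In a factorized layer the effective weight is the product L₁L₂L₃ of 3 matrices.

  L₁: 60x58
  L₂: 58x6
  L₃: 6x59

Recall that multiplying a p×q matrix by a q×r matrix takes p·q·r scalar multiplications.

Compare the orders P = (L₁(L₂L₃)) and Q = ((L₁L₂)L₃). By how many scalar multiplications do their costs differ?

183732

Order P = (L₁(L₂L₃)): (L₂L₃): 58×6 by 6×59 → 58×59, cost 58·6·59 = 20532; (L₁(L₂L₃)): 60×58 by 58×59 → 60×59, cost 60·58·59 = 205320; cumulative 225852. Total 225852.
Order Q = ((L₁L₂)L₃): (L₁L₂): 60×58 by 58×6 → 60×6, cost 60·58·6 = 20880; ((L₁L₂)L₃): 60×6 by 6×59 → 60×59, cost 60·6·59 = 21240; cumulative 42120. Total 42120.
Difference: |225852 − 42120| = 183732.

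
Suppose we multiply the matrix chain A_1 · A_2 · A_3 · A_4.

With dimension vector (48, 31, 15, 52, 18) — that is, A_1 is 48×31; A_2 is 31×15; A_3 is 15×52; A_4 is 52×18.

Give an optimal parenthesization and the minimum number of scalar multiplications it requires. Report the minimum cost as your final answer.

Adjacent pairs: A_1A_2 = 48·31·15 = 22320; A_2A_3 = 31·15·52 = 24180; A_3A_4 = 15·52·18 = 14040.
Length 3: A_1..A_3: k=1: 0+24180+48·31·52=101556; k=2: 22320+0+48·15·52=59760 → min 59760 | A_2..A_4: k=2: 0+14040+31·15·18=22410; k=3: 24180+0+31·52·18=53196 → min 22410.
Length 4: A_1..A_4: k=1: 0+22410+48·31·18=49194; k=2: 22320+14040+48·15·18=49320; k=3: 59760+0+48·52·18=104688 → min 49194.
Optimal parenthesization: (A_1 · (A_2 · (A_3 · A_4))) with cost 49194.

49194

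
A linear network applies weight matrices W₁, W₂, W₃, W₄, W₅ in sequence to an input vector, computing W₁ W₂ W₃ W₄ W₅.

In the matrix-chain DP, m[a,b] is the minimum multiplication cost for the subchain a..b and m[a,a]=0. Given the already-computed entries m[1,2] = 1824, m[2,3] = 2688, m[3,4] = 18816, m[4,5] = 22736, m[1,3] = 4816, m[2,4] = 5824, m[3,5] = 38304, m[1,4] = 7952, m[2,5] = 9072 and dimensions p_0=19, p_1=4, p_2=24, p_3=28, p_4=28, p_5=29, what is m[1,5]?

m[1,5] = min over k∈[1,4] of m[1,k]+m[k+1,5]+p_{0}·p_k·p_{5}.
k=1: 0 + 9072 + 19·4·29 = 11276; k=2: 1824 + 38304 + 19·24·29 = 53352; k=3: 4816 + 22736 + 19·28·29 = 42980; k=4: 7952 + 0 + 19·28·29 = 23380.
Minimum: 11276 at k=1.

11276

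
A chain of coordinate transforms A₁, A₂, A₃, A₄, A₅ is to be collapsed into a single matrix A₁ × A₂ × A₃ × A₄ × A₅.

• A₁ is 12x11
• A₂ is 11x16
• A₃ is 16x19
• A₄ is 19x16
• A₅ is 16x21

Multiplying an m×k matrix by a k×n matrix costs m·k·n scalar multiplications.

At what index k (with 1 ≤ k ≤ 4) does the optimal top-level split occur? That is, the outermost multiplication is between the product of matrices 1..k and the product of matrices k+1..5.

4

Adjacent pairs: A₁A₂ = 12·11·16 = 2112; A₂A₃ = 11·16·19 = 3344; A₃A₄ = 16·19·16 = 4864; A₄A₅ = 19·16·21 = 6384.
Length 3: A₁..A₃: k=1: 0+3344+12·11·19=5852; k=2: 2112+0+12·16·19=5760 → min 5760 | A₂..A₄: k=2: 0+4864+11·16·16=7680; k=3: 3344+0+11·19·16=6688 → min 6688 | A₃..A₅: k=3: 0+6384+16·19·21=12768; k=4: 4864+0+16·16·21=10240 → min 10240.
Length 4: A₁..A₄: k=1: 0+6688+12·11·16=8800; k=2: 2112+4864+12·16·16=10048; k=3: 5760+0+12·19·16=9408 → min 8800 | A₂..A₅: k=2: 0+10240+11·16·21=13936; k=3: 3344+6384+11·19·21=14117; k=4: 6688+0+11·16·21=10384 → min 10384.
Top-level splits: k=1: (A₁..A₁)·(A₂..A₅) → 0+10384+12·11·21 = 13156; k=2: (A₁..A₂)·(A₃..A₅) → 2112+10240+12·16·21 = 16384; k=3: (A₁..A₃)·(A₄..A₅) → 5760+6384+12·19·21 = 16932; k=4: (A₁..A₄)·(A₅..A₅) → 8800+0+12·16·21 = 12832.
Best split is after A₄, i.e. k = 4.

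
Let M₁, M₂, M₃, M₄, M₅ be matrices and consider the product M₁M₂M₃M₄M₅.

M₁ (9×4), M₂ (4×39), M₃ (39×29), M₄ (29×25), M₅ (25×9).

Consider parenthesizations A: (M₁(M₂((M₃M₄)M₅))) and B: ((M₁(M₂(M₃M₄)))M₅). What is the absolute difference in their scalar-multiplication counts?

3678

Order A = (M₁(M₂((M₃M₄)M₅))): (M₃M₄): 39×29 by 29×25 → 39×25, cost 39·29·25 = 28275; ((M₃M₄)M₅): 39×25 by 25×9 → 39×9, cost 39·25·9 = 8775; cumulative 37050; (M₂((M₃M₄)M₅)): 4×39 by 39×9 → 4×9, cost 4·39·9 = 1404; cumulative 38454; (M₁(M₂((M₃M₄)M₅))): 9×4 by 4×9 → 9×9, cost 9·4·9 = 324; cumulative 38778. Total 38778.
Order B = ((M₁(M₂(M₃M₄)))M₅): (M₃M₄): 39×29 by 29×25 → 39×25, cost 39·29·25 = 28275; (M₂(M₃M₄)): 4×39 by 39×25 → 4×25, cost 4·39·25 = 3900; cumulative 32175; (M₁(M₂(M₃M₄))): 9×4 by 4×25 → 9×25, cost 9·4·25 = 900; cumulative 33075; ((M₁(M₂(M₃M₄)))M₅): 9×25 by 25×9 → 9×9, cost 9·25·9 = 2025; cumulative 35100. Total 35100.
Difference: |38778 − 35100| = 3678.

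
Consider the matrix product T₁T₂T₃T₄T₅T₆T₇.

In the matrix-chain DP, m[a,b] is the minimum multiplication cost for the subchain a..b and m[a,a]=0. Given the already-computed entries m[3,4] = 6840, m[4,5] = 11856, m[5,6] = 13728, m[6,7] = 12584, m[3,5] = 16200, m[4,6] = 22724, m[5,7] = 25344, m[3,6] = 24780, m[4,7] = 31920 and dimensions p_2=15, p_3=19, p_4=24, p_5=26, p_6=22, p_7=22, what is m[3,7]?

m[3,7] = min over k∈[3,6] of m[3,k]+m[k+1,7]+p_{2}·p_k·p_{7}.
k=3: 0 + 31920 + 15·19·22 = 38190; k=4: 6840 + 25344 + 15·24·22 = 40104; k=5: 16200 + 12584 + 15·26·22 = 37364; k=6: 24780 + 0 + 15·22·22 = 32040.
Minimum: 32040 at k=6.

32040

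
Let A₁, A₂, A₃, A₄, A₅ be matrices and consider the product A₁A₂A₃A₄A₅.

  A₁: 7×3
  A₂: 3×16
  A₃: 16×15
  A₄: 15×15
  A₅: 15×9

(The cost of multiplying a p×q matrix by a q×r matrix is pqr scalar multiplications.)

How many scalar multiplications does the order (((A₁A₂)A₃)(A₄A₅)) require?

4986

(A₁A₂): 7×3 by 3×16 → 7×16, cost 7·3·16 = 336
((A₁A₂)A₃): 7×16 by 16×15 → 7×15, cost 7·16·15 = 1680; cumulative 2016
(A₄A₅): 15×15 by 15×9 → 15×9, cost 15·15·9 = 2025
(((A₁A₂)A₃)(A₄A₅)): 7×15 by 15×9 → 7×9, cost 7·15·9 = 945; cumulative 4986
Total: 4986 scalar multiplications.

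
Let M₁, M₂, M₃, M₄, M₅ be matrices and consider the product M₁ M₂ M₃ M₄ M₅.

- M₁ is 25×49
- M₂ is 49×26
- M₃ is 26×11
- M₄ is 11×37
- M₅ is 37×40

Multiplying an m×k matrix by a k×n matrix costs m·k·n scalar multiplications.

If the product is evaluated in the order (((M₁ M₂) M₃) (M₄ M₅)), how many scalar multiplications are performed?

(M₁ M₂): 25×49 by 49×26 → 25×26, cost 25·49·26 = 31850
((M₁ M₂) M₃): 25×26 by 26×11 → 25×11, cost 25·26·11 = 7150; cumulative 39000
(M₄ M₅): 11×37 by 37×40 → 11×40, cost 11·37·40 = 16280
(((M₁ M₂) M₃) (M₄ M₅)): 25×11 by 11×40 → 25×40, cost 25·11·40 = 11000; cumulative 66280
Total: 66280 scalar multiplications.

66280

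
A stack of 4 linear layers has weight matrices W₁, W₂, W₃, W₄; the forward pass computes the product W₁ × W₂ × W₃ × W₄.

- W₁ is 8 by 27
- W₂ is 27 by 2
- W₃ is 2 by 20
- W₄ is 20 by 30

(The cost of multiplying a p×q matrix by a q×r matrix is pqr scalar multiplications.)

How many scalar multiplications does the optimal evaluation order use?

2112

Adjacent pairs: W₁W₂ = 8·27·2 = 432; W₂W₃ = 27·2·20 = 1080; W₃W₄ = 2·20·30 = 1200.
Length 3: W₁..W₃: k=1: 0+1080+8·27·20=5400; k=2: 432+0+8·2·20=752 → min 752 | W₂..W₄: k=2: 0+1200+27·2·30=2820; k=3: 1080+0+27·20·30=17280 → min 2820.
Length 4: W₁..W₄: k=1: 0+2820+8·27·30=9300; k=2: 432+1200+8·2·30=2112; k=3: 752+0+8·20·30=5552 → min 2112.
Optimal order: ((W₁ × W₂) × (W₃ × W₄)) with cost 2112.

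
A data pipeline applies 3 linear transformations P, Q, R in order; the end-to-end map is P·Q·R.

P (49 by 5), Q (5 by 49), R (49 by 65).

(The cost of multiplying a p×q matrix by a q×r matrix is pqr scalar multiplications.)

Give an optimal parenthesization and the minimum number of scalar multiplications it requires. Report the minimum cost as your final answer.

31850

(P·(Q·R)): cost 31850.
((P·Q)·R): cost 168070.
Optimal: (P·(Q·R)) with cost 31850.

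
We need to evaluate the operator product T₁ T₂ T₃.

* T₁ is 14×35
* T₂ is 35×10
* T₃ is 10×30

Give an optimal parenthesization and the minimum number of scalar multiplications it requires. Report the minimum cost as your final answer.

9100

(T₁ (T₂ T₃)): cost 25200.
((T₁ T₂) T₃): cost 9100.
Optimal: ((T₁ T₂) T₃) with cost 9100.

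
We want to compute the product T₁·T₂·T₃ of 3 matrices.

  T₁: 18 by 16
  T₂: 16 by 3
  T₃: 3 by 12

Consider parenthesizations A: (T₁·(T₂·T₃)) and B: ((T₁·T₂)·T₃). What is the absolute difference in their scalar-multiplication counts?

Order A = (T₁·(T₂·T₃)): (T₂·T₃): 16×3 by 3×12 → 16×12, cost 16·3·12 = 576; (T₁·(T₂·T₃)): 18×16 by 16×12 → 18×12, cost 18·16·12 = 3456; cumulative 4032. Total 4032.
Order B = ((T₁·T₂)·T₃): (T₁·T₂): 18×16 by 16×3 → 18×3, cost 18·16·3 = 864; ((T₁·T₂)·T₃): 18×3 by 3×12 → 18×12, cost 18·3·12 = 648; cumulative 1512. Total 1512.
Difference: |4032 − 1512| = 2520.

2520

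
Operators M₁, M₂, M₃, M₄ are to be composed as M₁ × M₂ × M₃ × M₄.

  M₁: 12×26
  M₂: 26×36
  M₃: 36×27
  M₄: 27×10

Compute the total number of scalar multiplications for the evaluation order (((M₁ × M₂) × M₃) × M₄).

(M₁ × M₂): 12×26 by 26×36 → 12×36, cost 12·26·36 = 11232
((M₁ × M₂) × M₃): 12×36 by 36×27 → 12×27, cost 12·36·27 = 11664; cumulative 22896
(((M₁ × M₂) × M₃) × M₄): 12×27 by 27×10 → 12×10, cost 12·27·10 = 3240; cumulative 26136
Total: 26136 scalar multiplications.

26136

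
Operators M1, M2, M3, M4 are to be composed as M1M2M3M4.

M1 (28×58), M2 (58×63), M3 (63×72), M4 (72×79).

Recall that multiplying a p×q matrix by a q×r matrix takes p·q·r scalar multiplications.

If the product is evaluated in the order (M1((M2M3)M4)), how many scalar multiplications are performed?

721288

(M2M3): 58×63 by 63×72 → 58×72, cost 58·63·72 = 263088
((M2M3)M4): 58×72 by 72×79 → 58×79, cost 58·72·79 = 329904; cumulative 592992
(M1((M2M3)M4)): 28×58 by 58×79 → 28×79, cost 28·58·79 = 128296; cumulative 721288
Total: 721288 scalar multiplications.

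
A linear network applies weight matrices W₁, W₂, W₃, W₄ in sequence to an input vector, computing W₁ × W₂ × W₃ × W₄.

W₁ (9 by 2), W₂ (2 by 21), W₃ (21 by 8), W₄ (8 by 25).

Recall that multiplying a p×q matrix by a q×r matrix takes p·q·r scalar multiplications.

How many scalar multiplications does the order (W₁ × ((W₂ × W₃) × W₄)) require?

1186

(W₂ × W₃): 2×21 by 21×8 → 2×8, cost 2·21·8 = 336
((W₂ × W₃) × W₄): 2×8 by 8×25 → 2×25, cost 2·8·25 = 400; cumulative 736
(W₁ × ((W₂ × W₃) × W₄)): 9×2 by 2×25 → 9×25, cost 9·2·25 = 450; cumulative 1186
Total: 1186 scalar multiplications.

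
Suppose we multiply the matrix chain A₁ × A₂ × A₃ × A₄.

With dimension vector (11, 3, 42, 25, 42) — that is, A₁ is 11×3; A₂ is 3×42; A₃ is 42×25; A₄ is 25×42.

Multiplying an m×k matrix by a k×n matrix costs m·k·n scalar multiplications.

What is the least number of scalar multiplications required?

Adjacent pairs: A₁A₂ = 11·3·42 = 1386; A₂A₃ = 3·42·25 = 3150; A₃A₄ = 42·25·42 = 44100.
Length 3: A₁..A₃: k=1: 0+3150+11·3·25=3975; k=2: 1386+0+11·42·25=12936 → min 3975 | A₂..A₄: k=2: 0+44100+3·42·42=49392; k=3: 3150+0+3·25·42=6300 → min 6300.
Length 4: A₁..A₄: k=1: 0+6300+11·3·42=7686; k=2: 1386+44100+11·42·42=64890; k=3: 3975+0+11·25·42=15525 → min 7686.
Optimal order: (A₁ × ((A₂ × A₃) × A₄)) with cost 7686.

7686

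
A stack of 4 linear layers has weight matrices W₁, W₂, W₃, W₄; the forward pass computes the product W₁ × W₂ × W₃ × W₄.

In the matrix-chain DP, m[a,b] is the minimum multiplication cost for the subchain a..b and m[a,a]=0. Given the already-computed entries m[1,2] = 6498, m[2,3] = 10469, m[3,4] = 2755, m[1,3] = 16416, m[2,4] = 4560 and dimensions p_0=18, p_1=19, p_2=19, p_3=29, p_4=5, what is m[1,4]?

6270

m[1,4] = min over k∈[1,3] of m[1,k]+m[k+1,4]+p_{0}·p_k·p_{4}.
k=1: 0 + 4560 + 18·19·5 = 6270; k=2: 6498 + 2755 + 18·19·5 = 10963; k=3: 16416 + 0 + 18·29·5 = 19026.
Minimum: 6270 at k=1.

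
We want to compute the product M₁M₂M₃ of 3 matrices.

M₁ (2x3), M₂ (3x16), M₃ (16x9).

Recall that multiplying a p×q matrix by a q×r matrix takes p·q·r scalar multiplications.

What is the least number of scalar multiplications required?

Order (M₁(M₂M₃)): (M₂M₃): 3×16 by 16×9 → 3×9, cost 3·16·9 = 432; (M₁(M₂M₃)): 2×3 by 3×9 → 2×9, cost 2·3·9 = 54; cumulative 486. Total 486.
Order ((M₁M₂)M₃): (M₁M₂): 2×3 by 3×16 → 2×16, cost 2·3·16 = 96; ((M₁M₂)M₃): 2×16 by 16×9 → 2×9, cost 2·16·9 = 288; cumulative 384. Total 384.
Minimum: 384.

384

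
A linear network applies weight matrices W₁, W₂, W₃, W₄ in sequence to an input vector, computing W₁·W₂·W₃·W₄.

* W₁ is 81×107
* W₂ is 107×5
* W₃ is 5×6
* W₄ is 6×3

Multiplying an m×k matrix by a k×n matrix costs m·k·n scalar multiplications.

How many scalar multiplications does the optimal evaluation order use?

Adjacent pairs: W₁W₂ = 81·107·5 = 43335; W₂W₃ = 107·5·6 = 3210; W₃W₄ = 5·6·3 = 90.
Length 3: W₁..W₃: k=1: 0+3210+81·107·6=55212; k=2: 43335+0+81·5·6=45765 → min 45765 | W₂..W₄: k=2: 0+90+107·5·3=1695; k=3: 3210+0+107·6·3=5136 → min 1695.
Length 4: W₁..W₄: k=1: 0+1695+81·107·3=27696; k=2: 43335+90+81·5·3=44640; k=3: 45765+0+81·6·3=47223 → min 27696.
Optimal order: (W₁·(W₂·(W₃·W₄))) with cost 27696.

27696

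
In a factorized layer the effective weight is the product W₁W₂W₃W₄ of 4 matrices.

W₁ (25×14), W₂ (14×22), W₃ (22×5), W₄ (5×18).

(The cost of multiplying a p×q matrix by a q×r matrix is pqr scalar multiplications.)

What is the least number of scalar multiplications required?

Adjacent pairs: W₁W₂ = 25·14·22 = 7700; W₂W₃ = 14·22·5 = 1540; W₃W₄ = 22·5·18 = 1980.
Length 3: W₁..W₃: k=1: 0+1540+25·14·5=3290; k=2: 7700+0+25·22·5=10450 → min 3290 | W₂..W₄: k=2: 0+1980+14·22·18=7524; k=3: 1540+0+14·5·18=2800 → min 2800.
Length 4: W₁..W₄: k=1: 0+2800+25·14·18=9100; k=2: 7700+1980+25·22·18=19580; k=3: 3290+0+25·5·18=5540 → min 5540.
Optimal order: ((W₁(W₂W₃))W₄) with cost 5540.

5540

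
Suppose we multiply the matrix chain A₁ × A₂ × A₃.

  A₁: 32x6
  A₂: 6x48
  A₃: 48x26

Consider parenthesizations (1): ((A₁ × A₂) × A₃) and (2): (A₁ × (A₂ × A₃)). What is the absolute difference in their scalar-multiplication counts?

36672

Order (1) = ((A₁ × A₂) × A₃): (A₁ × A₂): 32×6 by 6×48 → 32×48, cost 32·6·48 = 9216; ((A₁ × A₂) × A₃): 32×48 by 48×26 → 32×26, cost 32·48·26 = 39936; cumulative 49152. Total 49152.
Order (2) = (A₁ × (A₂ × A₃)): (A₂ × A₃): 6×48 by 48×26 → 6×26, cost 6·48·26 = 7488; (A₁ × (A₂ × A₃)): 32×6 by 6×26 → 32×26, cost 32·6·26 = 4992; cumulative 12480. Total 12480.
Difference: |49152 − 12480| = 36672.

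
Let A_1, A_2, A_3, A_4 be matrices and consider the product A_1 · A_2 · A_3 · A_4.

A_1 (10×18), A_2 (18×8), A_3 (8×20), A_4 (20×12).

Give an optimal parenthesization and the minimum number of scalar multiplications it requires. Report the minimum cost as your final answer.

4320

Adjacent pairs: A_1A_2 = 10·18·8 = 1440; A_2A_3 = 18·8·20 = 2880; A_3A_4 = 8·20·12 = 1920.
Length 3: A_1..A_3: k=1: 0+2880+10·18·20=6480; k=2: 1440+0+10·8·20=3040 → min 3040 | A_2..A_4: k=2: 0+1920+18·8·12=3648; k=3: 2880+0+18·20·12=7200 → min 3648.
Length 4: A_1..A_4: k=1: 0+3648+10·18·12=5808; k=2: 1440+1920+10·8·12=4320; k=3: 3040+0+10·20·12=5440 → min 4320.
Optimal parenthesization: ((A_1 · A_2) · (A_3 · A_4)) with cost 4320.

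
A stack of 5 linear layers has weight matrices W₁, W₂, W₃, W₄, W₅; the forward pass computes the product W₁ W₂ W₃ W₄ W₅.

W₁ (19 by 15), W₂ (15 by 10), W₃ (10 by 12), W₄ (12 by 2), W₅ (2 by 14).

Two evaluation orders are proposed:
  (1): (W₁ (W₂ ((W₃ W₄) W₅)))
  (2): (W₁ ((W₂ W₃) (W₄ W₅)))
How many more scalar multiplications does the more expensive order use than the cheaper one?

2036

Order (1) = (W₁ (W₂ ((W₃ W₄) W₅))): (W₃ W₄): 10×12 by 12×2 → 10×2, cost 10·12·2 = 240; ((W₃ W₄) W₅): 10×2 by 2×14 → 10×14, cost 10·2·14 = 280; cumulative 520; (W₂ ((W₃ W₄) W₅)): 15×10 by 10×14 → 15×14, cost 15·10·14 = 2100; cumulative 2620; (W₁ (W₂ ((W₃ W₄) W₅))): 19×15 by 15×14 → 19×14, cost 19·15·14 = 3990; cumulative 6610. Total 6610.
Order (2) = (W₁ ((W₂ W₃) (W₄ W₅))): (W₂ W₃): 15×10 by 10×12 → 15×12, cost 15·10·12 = 1800; (W₄ W₅): 12×2 by 2×14 → 12×14, cost 12·2·14 = 336; ((W₂ W₃) (W₄ W₅)): 15×12 by 12×14 → 15×14, cost 15·12·14 = 2520; cumulative 4656; (W₁ ((W₂ W₃) (W₄ W₅))): 19×15 by 15×14 → 19×14, cost 19·15·14 = 3990; cumulative 8646. Total 8646.
Difference: |6610 − 8646| = 2036.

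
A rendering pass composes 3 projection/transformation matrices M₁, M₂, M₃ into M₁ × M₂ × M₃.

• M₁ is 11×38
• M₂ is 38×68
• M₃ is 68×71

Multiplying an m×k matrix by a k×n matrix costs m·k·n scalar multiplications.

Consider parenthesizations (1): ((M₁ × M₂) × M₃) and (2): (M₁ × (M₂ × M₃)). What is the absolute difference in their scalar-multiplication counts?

131610

Order (1) = ((M₁ × M₂) × M₃): (M₁ × M₂): 11×38 by 38×68 → 11×68, cost 11·38·68 = 28424; ((M₁ × M₂) × M₃): 11×68 by 68×71 → 11×71, cost 11·68·71 = 53108; cumulative 81532. Total 81532.
Order (2) = (M₁ × (M₂ × M₃)): (M₂ × M₃): 38×68 by 68×71 → 38×71, cost 38·68·71 = 183464; (M₁ × (M₂ × M₃)): 11×38 by 38×71 → 11×71, cost 11·38·71 = 29678; cumulative 213142. Total 213142.
Difference: |81532 − 213142| = 131610.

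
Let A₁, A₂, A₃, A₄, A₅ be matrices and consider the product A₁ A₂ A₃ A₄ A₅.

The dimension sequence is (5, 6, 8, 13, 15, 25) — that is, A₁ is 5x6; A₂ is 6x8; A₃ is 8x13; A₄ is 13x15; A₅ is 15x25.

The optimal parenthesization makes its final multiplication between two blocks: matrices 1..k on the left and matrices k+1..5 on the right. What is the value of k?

Adjacent pairs: A₁A₂ = 5·6·8 = 240; A₂A₃ = 6·8·13 = 624; A₃A₄ = 8·13·15 = 1560; A₄A₅ = 13·15·25 = 4875.
Length 3: A₁..A₃: k=1: 0+624+5·6·13=1014; k=2: 240+0+5·8·13=760 → min 760 | A₂..A₄: k=2: 0+1560+6·8·15=2280; k=3: 624+0+6·13·15=1794 → min 1794 | A₃..A₅: k=3: 0+4875+8·13·25=7475; k=4: 1560+0+8·15·25=4560 → min 4560.
Length 4: A₁..A₄: k=1: 0+1794+5·6·15=2244; k=2: 240+1560+5·8·15=2400; k=3: 760+0+5·13·15=1735 → min 1735 | A₂..A₅: k=2: 0+4560+6·8·25=5760; k=3: 624+4875+6·13·25=7449; k=4: 1794+0+6·15·25=4044 → min 4044.
Top-level splits: k=1: (A₁..A₁)·(A₂..A₅) → 0+4044+5·6·25 = 4794; k=2: (A₁..A₂)·(A₃..A₅) → 240+4560+5·8·25 = 5800; k=3: (A₁..A₃)·(A₄..A₅) → 760+4875+5·13·25 = 7260; k=4: (A₁..A₄)·(A₅..A₅) → 1735+0+5·15·25 = 3610.
Best split is after A₄, i.e. k = 4.

4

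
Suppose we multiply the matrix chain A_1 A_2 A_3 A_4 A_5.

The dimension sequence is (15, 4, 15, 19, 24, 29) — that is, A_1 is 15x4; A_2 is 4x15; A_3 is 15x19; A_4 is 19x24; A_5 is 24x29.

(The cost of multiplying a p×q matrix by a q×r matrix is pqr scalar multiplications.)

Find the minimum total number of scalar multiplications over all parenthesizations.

7488

Adjacent pairs: A_1A_2 = 15·4·15 = 900; A_2A_3 = 4·15·19 = 1140; A_3A_4 = 15·19·24 = 6840; A_4A_5 = 19·24·29 = 13224.
Length 3: A_1..A_3: k=1: 0+1140+15·4·19=2280; k=2: 900+0+15·15·19=5175 → min 2280 | A_2..A_4: k=2: 0+6840+4·15·24=8280; k=3: 1140+0+4·19·24=2964 → min 2964 | A_3..A_5: k=3: 0+13224+15·19·29=21489; k=4: 6840+0+15·24·29=17280 → min 17280.
Length 4: A_1..A_4: k=1: 0+2964+15·4·24=4404; k=2: 900+6840+15·15·24=13140; k=3: 2280+0+15·19·24=9120 → min 4404 | A_2..A_5: k=2: 0+17280+4·15·29=19020; k=3: 1140+13224+4·19·29=16568; k=4: 2964+0+4·24·29=5748 → min 5748.
Length 5: A_1..A_5: k=1: 0+5748+15·4·29=7488; k=2: 900+17280+15·15·29=24705; k=3: 2280+13224+15·19·29=23769; k=4: 4404+0+15·24·29=14844 → min 7488.
Optimal order: (A_1 (((A_2 A_3) A_4) A_5)) with cost 7488.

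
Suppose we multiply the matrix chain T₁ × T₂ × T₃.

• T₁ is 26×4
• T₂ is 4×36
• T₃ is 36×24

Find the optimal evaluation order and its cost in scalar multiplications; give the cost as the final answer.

5952

(T₁ × (T₂ × T₃)): cost 5952.
((T₁ × T₂) × T₃): cost 26208.
Optimal: (T₁ × (T₂ × T₃)) with cost 5952.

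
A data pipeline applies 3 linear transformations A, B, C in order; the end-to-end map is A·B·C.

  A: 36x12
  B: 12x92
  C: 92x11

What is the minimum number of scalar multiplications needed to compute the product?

Order (A·(B·C)): (B·C): 12×92 by 92×11 → 12×11, cost 12·92·11 = 12144; (A·(B·C)): 36×12 by 12×11 → 36×11, cost 36·12·11 = 4752; cumulative 16896. Total 16896.
Order ((A·B)·C): (A·B): 36×12 by 12×92 → 36×92, cost 36·12·92 = 39744; ((A·B)·C): 36×92 by 92×11 → 36×11, cost 36·92·11 = 36432; cumulative 76176. Total 76176.
Minimum: 16896.

16896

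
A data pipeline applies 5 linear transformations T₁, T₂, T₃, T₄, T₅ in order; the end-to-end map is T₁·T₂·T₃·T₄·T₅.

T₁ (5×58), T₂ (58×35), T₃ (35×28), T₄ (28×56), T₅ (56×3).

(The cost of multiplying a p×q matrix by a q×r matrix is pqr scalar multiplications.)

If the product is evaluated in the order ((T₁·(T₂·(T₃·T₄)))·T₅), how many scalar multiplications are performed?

(T₃·T₄): 35×28 by 28×56 → 35×56, cost 35·28·56 = 54880
(T₂·(T₃·T₄)): 58×35 by 35×56 → 58×56, cost 58·35·56 = 113680; cumulative 168560
(T₁·(T₂·(T₃·T₄))): 5×58 by 58×56 → 5×56, cost 5·58·56 = 16240; cumulative 184800
((T₁·(T₂·(T₃·T₄)))·T₅): 5×56 by 56×3 → 5×3, cost 5·56·3 = 840; cumulative 185640
Total: 185640 scalar multiplications.

185640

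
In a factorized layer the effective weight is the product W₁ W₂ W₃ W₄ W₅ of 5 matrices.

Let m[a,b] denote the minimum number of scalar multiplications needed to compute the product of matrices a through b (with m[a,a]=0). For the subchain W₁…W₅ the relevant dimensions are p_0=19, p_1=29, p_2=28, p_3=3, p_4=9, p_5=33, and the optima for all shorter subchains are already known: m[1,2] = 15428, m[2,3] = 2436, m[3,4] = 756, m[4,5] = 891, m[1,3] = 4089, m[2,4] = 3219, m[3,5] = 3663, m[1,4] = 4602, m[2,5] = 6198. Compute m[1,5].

6861

m[1,5] = min over k∈[1,4] of m[1,k]+m[k+1,5]+p_{0}·p_k·p_{5}.
k=1: 0 + 6198 + 19·29·33 = 24381; k=2: 15428 + 3663 + 19·28·33 = 36647; k=3: 4089 + 891 + 19·3·33 = 6861; k=4: 4602 + 0 + 19·9·33 = 10245.
Minimum: 6861 at k=3.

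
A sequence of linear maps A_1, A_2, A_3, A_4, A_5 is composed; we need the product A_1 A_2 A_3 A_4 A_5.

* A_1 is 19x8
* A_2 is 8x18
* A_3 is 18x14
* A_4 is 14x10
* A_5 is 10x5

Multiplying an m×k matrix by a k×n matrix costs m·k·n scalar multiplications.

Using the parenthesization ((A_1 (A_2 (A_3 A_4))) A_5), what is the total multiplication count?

6430

(A_3 A_4): 18×14 by 14×10 → 18×10, cost 18·14·10 = 2520
(A_2 (A_3 A_4)): 8×18 by 18×10 → 8×10, cost 8·18·10 = 1440; cumulative 3960
(A_1 (A_2 (A_3 A_4))): 19×8 by 8×10 → 19×10, cost 19·8·10 = 1520; cumulative 5480
((A_1 (A_2 (A_3 A_4))) A_5): 19×10 by 10×5 → 19×5, cost 19·10·5 = 950; cumulative 6430
Total: 6430 scalar multiplications.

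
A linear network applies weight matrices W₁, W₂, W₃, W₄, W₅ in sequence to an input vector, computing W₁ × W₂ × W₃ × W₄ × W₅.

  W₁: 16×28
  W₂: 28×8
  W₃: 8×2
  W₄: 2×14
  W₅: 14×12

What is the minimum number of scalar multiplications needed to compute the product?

2064

Adjacent pairs: W₁W₂ = 16·28·8 = 3584; W₂W₃ = 28·8·2 = 448; W₃W₄ = 8·2·14 = 224; W₄W₅ = 2·14·12 = 336.
Length 3: W₁..W₃: k=1: 0+448+16·28·2=1344; k=2: 3584+0+16·8·2=3840 → min 1344 | W₂..W₄: k=2: 0+224+28·8·14=3360; k=3: 448+0+28·2·14=1232 → min 1232 | W₃..W₅: k=3: 0+336+8·2·12=528; k=4: 224+0+8·14·12=1568 → min 528.
Length 4: W₁..W₄: k=1: 0+1232+16·28·14=7504; k=2: 3584+224+16·8·14=5600; k=3: 1344+0+16·2·14=1792 → min 1792 | W₂..W₅: k=2: 0+528+28·8·12=3216; k=3: 448+336+28·2·12=1456; k=4: 1232+0+28·14·12=5936 → min 1456.
Length 5: W₁..W₅: k=1: 0+1456+16·28·12=6832; k=2: 3584+528+16·8·12=5648; k=3: 1344+336+16·2·12=2064; k=4: 1792+0+16·14·12=4480 → min 2064.
Optimal order: ((W₁ × (W₂ × W₃)) × (W₄ × W₅)) with cost 2064.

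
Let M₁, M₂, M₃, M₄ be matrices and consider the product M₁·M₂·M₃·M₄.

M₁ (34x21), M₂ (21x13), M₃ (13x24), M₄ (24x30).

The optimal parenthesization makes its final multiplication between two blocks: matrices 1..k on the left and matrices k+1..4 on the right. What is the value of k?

Adjacent pairs: M₁M₂ = 34·21·13 = 9282; M₂M₃ = 21·13·24 = 6552; M₃M₄ = 13·24·30 = 9360.
Length 3: M₁..M₃: k=1: 0+6552+34·21·24=23688; k=2: 9282+0+34·13·24=19890 → min 19890 | M₂..M₄: k=2: 0+9360+21·13·30=17550; k=3: 6552+0+21·24·30=21672 → min 17550.
Top-level splits: k=1: (M₁..M₁)·(M₂..M₄) → 0+17550+34·21·30 = 38970; k=2: (M₁..M₂)·(M₃..M₄) → 9282+9360+34·13·30 = 31902; k=3: (M₁..M₃)·(M₄..M₄) → 19890+0+34·24·30 = 44370.
Best split is after M₂, i.e. k = 2.

2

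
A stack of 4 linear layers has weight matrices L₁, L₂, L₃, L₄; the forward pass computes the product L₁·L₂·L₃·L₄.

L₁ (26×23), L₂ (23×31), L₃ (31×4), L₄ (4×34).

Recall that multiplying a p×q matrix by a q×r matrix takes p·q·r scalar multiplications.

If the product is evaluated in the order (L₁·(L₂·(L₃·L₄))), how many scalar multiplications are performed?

48790

(L₃·L₄): 31×4 by 4×34 → 31×34, cost 31·4·34 = 4216
(L₂·(L₃·L₄)): 23×31 by 31×34 → 23×34, cost 23·31·34 = 24242; cumulative 28458
(L₁·(L₂·(L₃·L₄))): 26×23 by 23×34 → 26×34, cost 26·23·34 = 20332; cumulative 48790
Total: 48790 scalar multiplications.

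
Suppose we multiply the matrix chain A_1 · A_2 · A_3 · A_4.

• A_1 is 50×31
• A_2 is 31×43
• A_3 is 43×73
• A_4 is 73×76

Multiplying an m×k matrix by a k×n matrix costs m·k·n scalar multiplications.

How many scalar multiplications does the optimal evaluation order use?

387097

Adjacent pairs: A_1A_2 = 50·31·43 = 66650; A_2A_3 = 31·43·73 = 97309; A_3A_4 = 43·73·76 = 238564.
Length 3: A_1..A_3: k=1: 0+97309+50·31·73=210459; k=2: 66650+0+50·43·73=223600 → min 210459 | A_2..A_4: k=2: 0+238564+31·43·76=339872; k=3: 97309+0+31·73·76=269297 → min 269297.
Length 4: A_1..A_4: k=1: 0+269297+50·31·76=387097; k=2: 66650+238564+50·43·76=468614; k=3: 210459+0+50·73·76=487859 → min 387097.
Optimal order: (A_1 · ((A_2 · A_3) · A_4)) with cost 387097.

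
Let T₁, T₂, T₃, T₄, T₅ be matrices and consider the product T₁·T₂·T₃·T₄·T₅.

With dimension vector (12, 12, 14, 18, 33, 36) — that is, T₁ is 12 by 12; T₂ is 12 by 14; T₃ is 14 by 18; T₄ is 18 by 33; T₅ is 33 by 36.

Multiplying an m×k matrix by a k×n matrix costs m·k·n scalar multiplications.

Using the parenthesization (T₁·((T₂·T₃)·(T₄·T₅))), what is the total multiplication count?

(T₂·T₃): 12×14 by 14×18 → 12×18, cost 12·14·18 = 3024
(T₄·T₅): 18×33 by 33×36 → 18×36, cost 18·33·36 = 21384
((T₂·T₃)·(T₄·T₅)): 12×18 by 18×36 → 12×36, cost 12·18·36 = 7776; cumulative 32184
(T₁·((T₂·T₃)·(T₄·T₅))): 12×12 by 12×36 → 12×36, cost 12·12·36 = 5184; cumulative 37368
Total: 37368 scalar multiplications.

37368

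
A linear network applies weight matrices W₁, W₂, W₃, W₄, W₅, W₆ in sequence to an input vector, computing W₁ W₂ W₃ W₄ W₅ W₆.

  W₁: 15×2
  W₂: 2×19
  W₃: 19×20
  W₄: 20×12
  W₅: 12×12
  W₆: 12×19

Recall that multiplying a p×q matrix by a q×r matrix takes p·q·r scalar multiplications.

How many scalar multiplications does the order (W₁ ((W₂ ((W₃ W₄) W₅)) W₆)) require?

(W₃ W₄): 19×20 by 20×12 → 19×12, cost 19·20·12 = 4560
((W₃ W₄) W₅): 19×12 by 12×12 → 19×12, cost 19·12·12 = 2736; cumulative 7296
(W₂ ((W₃ W₄) W₅)): 2×19 by 19×12 → 2×12, cost 2·19·12 = 456; cumulative 7752
((W₂ ((W₃ W₄) W₅)) W₆): 2×12 by 12×19 → 2×19, cost 2·12·19 = 456; cumulative 8208
(W₁ ((W₂ ((W₃ W₄) W₅)) W₆)): 15×2 by 2×19 → 15×19, cost 15·2·19 = 570; cumulative 8778
Total: 8778 scalar multiplications.

8778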